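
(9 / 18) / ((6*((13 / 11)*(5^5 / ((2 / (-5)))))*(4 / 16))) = -22 / 609375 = -0.00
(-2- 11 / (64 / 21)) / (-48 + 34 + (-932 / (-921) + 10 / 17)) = 5620863 / 12425216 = 0.45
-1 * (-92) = 92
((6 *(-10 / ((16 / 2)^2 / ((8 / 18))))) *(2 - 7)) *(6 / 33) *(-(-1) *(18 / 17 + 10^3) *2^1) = 425450 / 561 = 758.38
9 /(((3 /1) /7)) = 21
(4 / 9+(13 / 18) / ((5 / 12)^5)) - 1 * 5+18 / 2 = 1742408 / 28125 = 61.95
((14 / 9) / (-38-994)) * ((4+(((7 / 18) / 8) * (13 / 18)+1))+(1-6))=-637 / 12037248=-0.00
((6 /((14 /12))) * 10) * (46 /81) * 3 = 87.62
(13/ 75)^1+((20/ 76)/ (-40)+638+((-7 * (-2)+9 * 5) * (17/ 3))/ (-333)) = 637.16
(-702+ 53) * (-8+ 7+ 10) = -5841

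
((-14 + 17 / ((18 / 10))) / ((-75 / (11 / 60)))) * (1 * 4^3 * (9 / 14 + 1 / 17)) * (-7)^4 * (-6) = -413339696 / 57375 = -7204.18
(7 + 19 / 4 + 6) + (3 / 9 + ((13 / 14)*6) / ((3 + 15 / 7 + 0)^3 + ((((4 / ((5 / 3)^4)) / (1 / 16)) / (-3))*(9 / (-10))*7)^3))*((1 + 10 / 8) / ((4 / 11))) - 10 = 330150042445290259 / 33624071926152192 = 9.82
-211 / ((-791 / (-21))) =-633 / 113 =-5.60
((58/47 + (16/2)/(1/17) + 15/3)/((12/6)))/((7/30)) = 14325/47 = 304.79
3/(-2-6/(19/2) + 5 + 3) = 19/34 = 0.56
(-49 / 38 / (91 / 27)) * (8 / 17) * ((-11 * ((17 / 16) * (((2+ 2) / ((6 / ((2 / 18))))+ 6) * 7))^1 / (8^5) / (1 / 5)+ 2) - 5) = 76196239 / 137592832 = 0.55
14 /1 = 14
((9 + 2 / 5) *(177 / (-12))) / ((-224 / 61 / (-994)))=-12009863 / 320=-37530.82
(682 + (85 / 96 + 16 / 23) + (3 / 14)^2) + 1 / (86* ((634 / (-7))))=1008189068365 / 1474765152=683.63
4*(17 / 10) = 34 / 5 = 6.80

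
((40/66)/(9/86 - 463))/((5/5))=-1720/1313697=-0.00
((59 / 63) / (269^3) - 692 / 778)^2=180030848984285555226961 / 227558981642512006145169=0.79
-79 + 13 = -66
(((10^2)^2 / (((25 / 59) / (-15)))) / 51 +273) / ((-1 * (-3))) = -113359 / 51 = -2222.73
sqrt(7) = 2.65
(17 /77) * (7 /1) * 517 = 799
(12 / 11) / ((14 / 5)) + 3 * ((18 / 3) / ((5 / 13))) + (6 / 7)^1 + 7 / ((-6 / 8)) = 38.71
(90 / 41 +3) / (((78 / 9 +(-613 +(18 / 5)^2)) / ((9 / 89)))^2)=97048125 / 638866139847449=0.00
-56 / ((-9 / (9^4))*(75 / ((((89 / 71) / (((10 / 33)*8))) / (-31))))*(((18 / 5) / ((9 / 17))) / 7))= -34970859 / 3741700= -9.35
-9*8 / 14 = -36 / 7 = -5.14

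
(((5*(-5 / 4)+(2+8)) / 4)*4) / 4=15 / 16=0.94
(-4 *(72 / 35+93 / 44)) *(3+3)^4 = -8324208 / 385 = -21621.32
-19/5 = -3.80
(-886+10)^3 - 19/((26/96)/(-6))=-8738872416/13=-672220955.08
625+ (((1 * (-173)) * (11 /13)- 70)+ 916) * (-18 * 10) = -1628975 /13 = -125305.77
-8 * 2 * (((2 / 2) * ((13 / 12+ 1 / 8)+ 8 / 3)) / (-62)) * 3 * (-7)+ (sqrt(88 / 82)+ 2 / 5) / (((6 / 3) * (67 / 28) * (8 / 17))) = -13951 / 670+ 119 * sqrt(451) / 5494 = -20.36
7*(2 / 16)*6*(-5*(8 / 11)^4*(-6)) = 645120 / 14641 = 44.06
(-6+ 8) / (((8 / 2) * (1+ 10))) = 1 / 22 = 0.05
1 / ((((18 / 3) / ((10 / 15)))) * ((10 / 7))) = 7 / 90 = 0.08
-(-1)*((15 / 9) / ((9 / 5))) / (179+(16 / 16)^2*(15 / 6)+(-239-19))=-50 / 4131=-0.01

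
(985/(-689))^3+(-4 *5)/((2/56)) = -184122022265/327082769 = -562.92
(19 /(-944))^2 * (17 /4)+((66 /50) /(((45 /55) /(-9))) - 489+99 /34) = -500.61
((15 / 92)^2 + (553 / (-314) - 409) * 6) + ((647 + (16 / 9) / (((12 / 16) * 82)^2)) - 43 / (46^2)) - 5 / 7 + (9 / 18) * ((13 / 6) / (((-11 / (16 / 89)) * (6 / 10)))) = -2254629844008233387 / 1239963128634384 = -1818.30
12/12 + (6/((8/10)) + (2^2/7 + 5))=197/14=14.07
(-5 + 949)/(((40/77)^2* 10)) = 349811/1000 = 349.81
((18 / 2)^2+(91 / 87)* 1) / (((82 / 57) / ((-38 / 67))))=-2576818 / 79663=-32.35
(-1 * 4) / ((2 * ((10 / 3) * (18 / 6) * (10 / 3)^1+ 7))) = -6 / 121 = -0.05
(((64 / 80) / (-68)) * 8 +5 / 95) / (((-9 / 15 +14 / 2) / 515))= -3.34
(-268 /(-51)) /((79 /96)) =8576 /1343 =6.39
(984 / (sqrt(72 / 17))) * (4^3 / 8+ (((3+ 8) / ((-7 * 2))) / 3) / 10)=137309 * sqrt(34) / 210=3812.58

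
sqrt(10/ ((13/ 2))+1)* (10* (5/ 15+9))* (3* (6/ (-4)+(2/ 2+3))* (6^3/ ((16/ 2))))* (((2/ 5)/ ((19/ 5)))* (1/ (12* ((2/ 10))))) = 15750* sqrt(429)/ 247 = 1320.72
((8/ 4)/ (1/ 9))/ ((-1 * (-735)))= 6/ 245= 0.02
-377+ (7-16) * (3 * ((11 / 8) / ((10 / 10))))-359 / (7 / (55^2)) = -8710991 / 56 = -155553.41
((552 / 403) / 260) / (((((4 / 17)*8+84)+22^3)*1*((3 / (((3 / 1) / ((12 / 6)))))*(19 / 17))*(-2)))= -19941 / 181638435160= -0.00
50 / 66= 0.76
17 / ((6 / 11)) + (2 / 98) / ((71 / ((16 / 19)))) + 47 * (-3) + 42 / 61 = -2640530791 / 24192966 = -109.14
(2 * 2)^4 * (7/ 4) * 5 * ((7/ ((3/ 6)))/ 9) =31360/ 9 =3484.44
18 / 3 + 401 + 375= 782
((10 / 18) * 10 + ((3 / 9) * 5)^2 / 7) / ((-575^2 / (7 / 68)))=-1 / 539580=-0.00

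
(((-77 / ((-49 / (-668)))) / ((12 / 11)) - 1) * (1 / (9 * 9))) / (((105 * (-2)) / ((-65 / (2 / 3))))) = -65741 / 11907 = -5.52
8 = 8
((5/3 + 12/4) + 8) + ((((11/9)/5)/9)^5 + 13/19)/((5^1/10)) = 2905653673619938/207027823809375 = 14.04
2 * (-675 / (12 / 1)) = -225 / 2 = -112.50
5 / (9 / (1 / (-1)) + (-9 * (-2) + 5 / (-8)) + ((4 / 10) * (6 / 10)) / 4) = 1000 / 1687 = 0.59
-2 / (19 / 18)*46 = -1656 / 19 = -87.16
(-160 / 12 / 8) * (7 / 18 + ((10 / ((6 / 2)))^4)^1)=-100315 / 486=-206.41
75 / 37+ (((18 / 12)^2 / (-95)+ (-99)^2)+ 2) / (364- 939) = -121442347 / 8084500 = -15.02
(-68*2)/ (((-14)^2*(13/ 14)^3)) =-1904/ 2197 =-0.87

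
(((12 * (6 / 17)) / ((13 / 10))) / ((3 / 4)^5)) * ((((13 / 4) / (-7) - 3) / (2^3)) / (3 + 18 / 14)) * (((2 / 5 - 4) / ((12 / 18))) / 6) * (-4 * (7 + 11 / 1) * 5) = -99328 / 221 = -449.45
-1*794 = -794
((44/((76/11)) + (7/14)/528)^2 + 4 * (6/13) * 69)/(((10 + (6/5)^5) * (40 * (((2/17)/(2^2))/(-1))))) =-9338912273823125/816944253345792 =-11.43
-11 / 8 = -1.38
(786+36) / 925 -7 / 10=349 / 1850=0.19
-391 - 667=-1058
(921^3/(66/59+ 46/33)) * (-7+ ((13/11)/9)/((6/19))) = -20029781363421/9784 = -2047197604.60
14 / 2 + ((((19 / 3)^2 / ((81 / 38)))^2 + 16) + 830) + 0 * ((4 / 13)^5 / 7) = 641502697 / 531441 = 1207.10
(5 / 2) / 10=1 / 4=0.25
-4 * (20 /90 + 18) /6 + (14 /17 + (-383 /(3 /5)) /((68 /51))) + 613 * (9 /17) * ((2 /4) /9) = -866675 /1836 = -472.05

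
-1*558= -558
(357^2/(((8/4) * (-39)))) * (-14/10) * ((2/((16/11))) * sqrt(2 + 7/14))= 3271191 * sqrt(10)/2080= 4973.28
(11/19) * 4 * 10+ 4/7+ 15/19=3261/133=24.52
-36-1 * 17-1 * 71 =-124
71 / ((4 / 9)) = 639 / 4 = 159.75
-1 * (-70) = 70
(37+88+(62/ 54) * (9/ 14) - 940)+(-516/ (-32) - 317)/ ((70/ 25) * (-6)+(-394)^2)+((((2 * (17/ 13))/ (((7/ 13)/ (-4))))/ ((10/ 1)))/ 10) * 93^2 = -8131539740839/ 3259603200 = -2494.64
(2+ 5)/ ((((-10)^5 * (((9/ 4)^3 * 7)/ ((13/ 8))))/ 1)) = -13/ 9112500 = -0.00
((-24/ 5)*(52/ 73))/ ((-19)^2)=-1248/ 131765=-0.01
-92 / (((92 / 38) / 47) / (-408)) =728688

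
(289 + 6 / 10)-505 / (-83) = 122709 / 415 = 295.68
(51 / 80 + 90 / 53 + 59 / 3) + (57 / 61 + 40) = 48833849 / 775920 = 62.94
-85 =-85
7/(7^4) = 1/343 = 0.00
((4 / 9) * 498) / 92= 166 / 69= 2.41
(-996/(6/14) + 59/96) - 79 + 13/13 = -230533/96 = -2401.39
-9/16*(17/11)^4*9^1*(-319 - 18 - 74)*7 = 19463483277/234256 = 83086.38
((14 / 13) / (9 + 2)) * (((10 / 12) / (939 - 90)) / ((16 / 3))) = 0.00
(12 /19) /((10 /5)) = 6 /19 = 0.32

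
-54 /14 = -27 /7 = -3.86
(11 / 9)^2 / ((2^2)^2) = 121 / 1296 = 0.09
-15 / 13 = -1.15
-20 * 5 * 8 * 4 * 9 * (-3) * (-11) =-950400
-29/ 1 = -29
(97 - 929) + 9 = -823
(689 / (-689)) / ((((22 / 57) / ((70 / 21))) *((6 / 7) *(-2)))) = 665 / 132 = 5.04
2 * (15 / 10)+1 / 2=7 / 2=3.50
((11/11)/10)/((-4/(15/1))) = -3/8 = -0.38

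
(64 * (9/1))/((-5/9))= -5184/5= -1036.80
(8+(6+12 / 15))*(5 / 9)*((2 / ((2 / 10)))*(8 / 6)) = 2960 / 27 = 109.63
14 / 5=2.80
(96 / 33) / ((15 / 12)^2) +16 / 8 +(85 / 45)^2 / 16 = 4.08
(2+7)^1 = 9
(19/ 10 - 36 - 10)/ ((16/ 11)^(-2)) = -56448/ 605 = -93.30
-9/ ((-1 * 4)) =9/ 4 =2.25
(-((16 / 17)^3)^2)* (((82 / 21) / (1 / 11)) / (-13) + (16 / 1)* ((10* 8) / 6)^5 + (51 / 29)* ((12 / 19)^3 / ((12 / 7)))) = -497553553319624915812352 / 106169554484469567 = -4686405.21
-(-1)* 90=90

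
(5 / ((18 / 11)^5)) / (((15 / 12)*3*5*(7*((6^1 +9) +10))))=161051 / 1240029000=0.00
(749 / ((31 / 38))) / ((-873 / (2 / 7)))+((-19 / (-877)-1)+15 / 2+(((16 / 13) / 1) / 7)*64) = 75480967787 / 4319633682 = 17.47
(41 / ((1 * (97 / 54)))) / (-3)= -738 / 97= -7.61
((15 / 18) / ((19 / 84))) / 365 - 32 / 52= -10914 / 18031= -0.61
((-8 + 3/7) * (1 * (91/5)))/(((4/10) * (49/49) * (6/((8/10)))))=-689/15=-45.93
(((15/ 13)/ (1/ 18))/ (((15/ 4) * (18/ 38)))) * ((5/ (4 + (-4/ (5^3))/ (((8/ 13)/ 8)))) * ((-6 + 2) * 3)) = -35625/ 182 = -195.74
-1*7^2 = -49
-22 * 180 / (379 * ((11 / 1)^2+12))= -3960 / 50407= -0.08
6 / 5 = 1.20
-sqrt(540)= -6*sqrt(15)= -23.24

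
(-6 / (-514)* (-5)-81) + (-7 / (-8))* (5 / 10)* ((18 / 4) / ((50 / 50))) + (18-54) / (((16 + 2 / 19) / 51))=-1587969 / 8224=-193.09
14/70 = 1/5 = 0.20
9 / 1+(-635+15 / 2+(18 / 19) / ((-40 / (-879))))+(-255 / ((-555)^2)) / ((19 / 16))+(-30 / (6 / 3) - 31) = -1004569181 / 1560660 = -643.68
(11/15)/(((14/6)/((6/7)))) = 66/245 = 0.27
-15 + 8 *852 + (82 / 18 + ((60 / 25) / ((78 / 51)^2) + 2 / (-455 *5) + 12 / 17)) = 30802801657 / 4524975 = 6807.29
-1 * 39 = -39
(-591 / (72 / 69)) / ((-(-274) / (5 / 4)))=-2.58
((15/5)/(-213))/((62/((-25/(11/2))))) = 0.00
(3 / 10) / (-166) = -3 / 1660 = -0.00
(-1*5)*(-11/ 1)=55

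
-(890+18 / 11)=-9808 / 11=-891.64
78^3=474552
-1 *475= -475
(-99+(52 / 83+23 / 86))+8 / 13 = -9046549 / 92794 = -97.49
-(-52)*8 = 416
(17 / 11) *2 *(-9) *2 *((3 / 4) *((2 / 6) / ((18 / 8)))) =-68 / 11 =-6.18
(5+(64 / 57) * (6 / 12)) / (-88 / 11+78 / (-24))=-1268 / 2565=-0.49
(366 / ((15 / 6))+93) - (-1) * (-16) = 1117 / 5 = 223.40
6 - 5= 1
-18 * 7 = -126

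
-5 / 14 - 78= -1097 / 14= -78.36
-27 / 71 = -0.38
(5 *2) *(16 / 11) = 160 / 11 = 14.55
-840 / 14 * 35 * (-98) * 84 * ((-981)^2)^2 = 16010344836465991200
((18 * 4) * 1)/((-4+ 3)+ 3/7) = -126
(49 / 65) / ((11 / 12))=588 / 715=0.82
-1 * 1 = -1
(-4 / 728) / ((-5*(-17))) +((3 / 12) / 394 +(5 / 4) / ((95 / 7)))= 21465123 / 231616840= 0.09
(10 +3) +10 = 23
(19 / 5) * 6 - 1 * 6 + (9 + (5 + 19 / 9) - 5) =27.91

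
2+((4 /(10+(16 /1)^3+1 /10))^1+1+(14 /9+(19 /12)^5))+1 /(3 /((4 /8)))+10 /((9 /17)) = 114307547173 /3405763584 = 33.56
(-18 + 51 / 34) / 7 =-33 / 14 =-2.36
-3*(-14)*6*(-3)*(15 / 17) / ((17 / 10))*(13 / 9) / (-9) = 18200 / 289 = 62.98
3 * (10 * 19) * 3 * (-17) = -29070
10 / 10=1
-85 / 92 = -0.92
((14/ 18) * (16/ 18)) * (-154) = -106.47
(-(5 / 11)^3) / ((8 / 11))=-125 / 968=-0.13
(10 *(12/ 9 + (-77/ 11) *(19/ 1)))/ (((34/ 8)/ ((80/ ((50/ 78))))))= -657280/ 17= -38663.53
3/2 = 1.50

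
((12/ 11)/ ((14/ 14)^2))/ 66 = 2/ 121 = 0.02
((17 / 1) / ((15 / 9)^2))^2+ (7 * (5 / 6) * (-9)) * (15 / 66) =701871 / 27500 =25.52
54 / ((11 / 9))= 486 / 11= 44.18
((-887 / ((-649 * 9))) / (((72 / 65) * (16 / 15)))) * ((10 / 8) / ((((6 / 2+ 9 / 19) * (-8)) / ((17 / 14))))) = -465564125 / 66319368192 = -0.01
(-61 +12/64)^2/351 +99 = 9842473/89856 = 109.54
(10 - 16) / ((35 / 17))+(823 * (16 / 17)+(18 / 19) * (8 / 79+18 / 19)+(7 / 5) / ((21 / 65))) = 39554321407 / 50906415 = 777.00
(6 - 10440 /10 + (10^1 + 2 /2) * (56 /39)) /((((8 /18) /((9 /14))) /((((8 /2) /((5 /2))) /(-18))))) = 59799 /455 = 131.43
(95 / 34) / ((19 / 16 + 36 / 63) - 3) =-5320 / 2363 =-2.25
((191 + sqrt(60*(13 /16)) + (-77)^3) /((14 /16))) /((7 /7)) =-3650736 /7 + 4*sqrt(195) /7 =-521525.73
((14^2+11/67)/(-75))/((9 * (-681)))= 4381/10266075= 0.00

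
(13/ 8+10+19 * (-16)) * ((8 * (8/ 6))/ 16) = -2339/ 12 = -194.92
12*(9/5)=108/5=21.60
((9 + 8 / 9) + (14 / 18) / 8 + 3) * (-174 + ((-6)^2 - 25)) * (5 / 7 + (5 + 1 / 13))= -80317435 / 6552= -12258.46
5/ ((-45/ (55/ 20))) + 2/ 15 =-31/ 180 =-0.17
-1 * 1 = -1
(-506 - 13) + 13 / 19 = -9848 / 19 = -518.32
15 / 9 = 5 / 3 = 1.67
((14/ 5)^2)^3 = 481.89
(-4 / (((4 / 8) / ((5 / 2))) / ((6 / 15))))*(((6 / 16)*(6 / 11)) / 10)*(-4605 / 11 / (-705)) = -2763 / 28435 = -0.10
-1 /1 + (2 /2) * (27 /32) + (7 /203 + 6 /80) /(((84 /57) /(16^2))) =612653 /32480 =18.86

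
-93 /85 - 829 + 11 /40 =-564277 /680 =-829.82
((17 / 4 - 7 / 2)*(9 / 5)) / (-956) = -27 / 19120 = -0.00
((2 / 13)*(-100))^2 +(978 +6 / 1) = 206296 / 169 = 1220.69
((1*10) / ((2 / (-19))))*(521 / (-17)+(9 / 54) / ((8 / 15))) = 783845 / 272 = 2881.78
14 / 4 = 7 / 2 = 3.50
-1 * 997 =-997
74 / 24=37 / 12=3.08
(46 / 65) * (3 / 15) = 46 / 325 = 0.14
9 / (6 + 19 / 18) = 162 / 127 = 1.28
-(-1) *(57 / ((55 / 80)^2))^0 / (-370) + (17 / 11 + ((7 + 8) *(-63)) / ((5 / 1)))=-762951 / 4070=-187.46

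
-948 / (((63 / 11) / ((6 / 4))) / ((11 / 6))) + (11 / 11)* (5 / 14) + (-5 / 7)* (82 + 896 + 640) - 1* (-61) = -65081 / 42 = -1549.55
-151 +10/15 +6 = -433/3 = -144.33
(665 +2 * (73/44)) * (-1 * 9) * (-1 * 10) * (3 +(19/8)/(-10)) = 29244267/176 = 166160.61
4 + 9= 13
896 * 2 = 1792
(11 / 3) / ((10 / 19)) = 209 / 30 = 6.97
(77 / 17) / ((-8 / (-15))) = 1155 / 136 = 8.49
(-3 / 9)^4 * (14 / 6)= 7 / 243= 0.03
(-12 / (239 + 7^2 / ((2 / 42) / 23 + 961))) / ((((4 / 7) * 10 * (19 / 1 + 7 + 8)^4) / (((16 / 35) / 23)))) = -696246 / 5328752238058225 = -0.00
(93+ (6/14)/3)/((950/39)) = 12714/3325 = 3.82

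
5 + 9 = 14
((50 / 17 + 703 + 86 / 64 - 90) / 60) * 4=335803 / 8160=41.15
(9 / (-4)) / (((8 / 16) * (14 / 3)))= -27 / 28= -0.96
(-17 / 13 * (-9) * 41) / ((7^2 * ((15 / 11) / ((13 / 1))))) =23001 / 245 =93.88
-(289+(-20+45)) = -314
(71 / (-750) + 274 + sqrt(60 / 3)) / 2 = 139.19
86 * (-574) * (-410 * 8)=161913920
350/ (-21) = -50/ 3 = -16.67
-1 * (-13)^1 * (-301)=-3913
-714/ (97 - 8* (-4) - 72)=-238/ 19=-12.53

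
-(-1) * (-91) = -91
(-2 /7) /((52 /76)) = -38 /91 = -0.42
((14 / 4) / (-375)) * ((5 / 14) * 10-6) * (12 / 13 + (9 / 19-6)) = -6443 / 61750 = -0.10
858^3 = 631628712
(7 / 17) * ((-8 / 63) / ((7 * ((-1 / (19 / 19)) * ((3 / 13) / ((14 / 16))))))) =13 / 459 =0.03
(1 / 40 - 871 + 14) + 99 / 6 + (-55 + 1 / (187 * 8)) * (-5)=-2114889 / 3740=-565.48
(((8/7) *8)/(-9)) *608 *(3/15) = -38912/315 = -123.53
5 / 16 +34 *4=2181 / 16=136.31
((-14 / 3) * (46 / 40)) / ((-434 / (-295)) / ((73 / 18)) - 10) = 693427 / 1245228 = 0.56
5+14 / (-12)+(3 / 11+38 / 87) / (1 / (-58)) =-37.32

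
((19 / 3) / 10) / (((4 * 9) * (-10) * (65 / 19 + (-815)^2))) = -361 / 136299672000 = -0.00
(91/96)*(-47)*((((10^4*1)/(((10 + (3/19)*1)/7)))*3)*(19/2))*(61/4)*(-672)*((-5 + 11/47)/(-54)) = 7914121738.63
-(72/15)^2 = -576/25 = -23.04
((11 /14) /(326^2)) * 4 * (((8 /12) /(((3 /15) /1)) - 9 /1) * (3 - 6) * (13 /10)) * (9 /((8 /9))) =196911 /29757280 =0.01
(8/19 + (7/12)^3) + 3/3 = 53173/32832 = 1.62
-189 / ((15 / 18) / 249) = -282366 / 5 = -56473.20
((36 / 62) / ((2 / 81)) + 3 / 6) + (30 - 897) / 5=-46309 / 310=-149.38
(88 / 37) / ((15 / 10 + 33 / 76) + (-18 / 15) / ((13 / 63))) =-39520 / 64491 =-0.61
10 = 10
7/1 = 7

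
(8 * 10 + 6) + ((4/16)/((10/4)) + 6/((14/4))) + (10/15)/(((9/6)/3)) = 18721/210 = 89.15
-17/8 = -2.12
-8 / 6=-4 / 3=-1.33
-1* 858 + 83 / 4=-837.25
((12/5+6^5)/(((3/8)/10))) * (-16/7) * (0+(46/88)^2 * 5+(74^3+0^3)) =-23246787268288/121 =-192122208828.83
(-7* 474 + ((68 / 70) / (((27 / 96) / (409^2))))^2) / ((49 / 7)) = 33124628665757434 / 694575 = 47690499464.79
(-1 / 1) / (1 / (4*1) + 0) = -4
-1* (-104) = 104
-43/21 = -2.05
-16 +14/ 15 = -226/ 15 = -15.07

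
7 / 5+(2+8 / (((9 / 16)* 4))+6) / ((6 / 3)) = 323 / 45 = 7.18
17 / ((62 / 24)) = 204 / 31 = 6.58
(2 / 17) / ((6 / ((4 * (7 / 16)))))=7 / 204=0.03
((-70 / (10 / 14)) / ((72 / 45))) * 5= -1225 / 4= -306.25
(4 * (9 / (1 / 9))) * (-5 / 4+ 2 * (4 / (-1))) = -2997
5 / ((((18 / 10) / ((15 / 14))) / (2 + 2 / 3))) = 7.94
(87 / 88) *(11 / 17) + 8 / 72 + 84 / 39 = 46219 / 15912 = 2.90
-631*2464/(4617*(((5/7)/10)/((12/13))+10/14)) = -12438272/29241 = -425.37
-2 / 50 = -1 / 25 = -0.04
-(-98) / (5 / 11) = 1078 / 5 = 215.60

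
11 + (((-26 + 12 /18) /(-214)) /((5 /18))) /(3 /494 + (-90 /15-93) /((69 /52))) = 1661913813 /151161575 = 10.99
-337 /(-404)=337 /404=0.83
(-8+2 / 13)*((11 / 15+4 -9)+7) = -1394 / 65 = -21.45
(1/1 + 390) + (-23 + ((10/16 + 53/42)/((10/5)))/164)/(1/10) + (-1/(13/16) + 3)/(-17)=980044301/6088992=160.95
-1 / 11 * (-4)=4 / 11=0.36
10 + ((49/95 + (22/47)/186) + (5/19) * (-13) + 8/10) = 655859/83049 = 7.90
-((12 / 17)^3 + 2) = -11554 / 4913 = -2.35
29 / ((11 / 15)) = 435 / 11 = 39.55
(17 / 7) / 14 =17 / 98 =0.17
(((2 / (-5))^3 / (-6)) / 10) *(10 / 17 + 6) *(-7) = -1568 / 31875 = -0.05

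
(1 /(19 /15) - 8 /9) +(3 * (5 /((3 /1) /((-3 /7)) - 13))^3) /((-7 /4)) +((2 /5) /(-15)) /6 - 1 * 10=-1608301 /159600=-10.08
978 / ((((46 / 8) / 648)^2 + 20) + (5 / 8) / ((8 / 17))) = 6570657792 / 143292769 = 45.85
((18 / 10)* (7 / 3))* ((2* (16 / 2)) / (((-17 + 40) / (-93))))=-31248 / 115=-271.72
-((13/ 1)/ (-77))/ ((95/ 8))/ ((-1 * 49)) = -104/ 358435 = -0.00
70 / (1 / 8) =560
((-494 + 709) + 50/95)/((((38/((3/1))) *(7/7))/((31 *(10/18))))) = 211575/722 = 293.04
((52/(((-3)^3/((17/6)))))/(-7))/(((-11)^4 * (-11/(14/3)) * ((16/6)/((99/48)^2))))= -221/6133248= -0.00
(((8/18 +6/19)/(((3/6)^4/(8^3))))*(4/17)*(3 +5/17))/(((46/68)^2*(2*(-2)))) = -238551040/90459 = -2637.12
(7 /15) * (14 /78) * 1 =49 /585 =0.08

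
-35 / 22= -1.59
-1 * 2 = -2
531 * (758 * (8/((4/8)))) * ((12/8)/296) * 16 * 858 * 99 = 1641071285568/37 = 44353277988.32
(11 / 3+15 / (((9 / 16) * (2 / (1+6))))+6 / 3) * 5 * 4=1980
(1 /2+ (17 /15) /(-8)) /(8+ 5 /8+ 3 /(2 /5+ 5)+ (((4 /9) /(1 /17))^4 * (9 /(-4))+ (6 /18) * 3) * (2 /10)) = -10449 /42489215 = -0.00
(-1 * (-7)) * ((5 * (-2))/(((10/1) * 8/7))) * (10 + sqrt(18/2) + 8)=-1029/8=-128.62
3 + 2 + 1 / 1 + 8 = 14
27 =27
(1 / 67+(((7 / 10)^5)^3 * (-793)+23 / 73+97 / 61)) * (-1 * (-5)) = -550355701174032166449 / 59670200000000000000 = -9.22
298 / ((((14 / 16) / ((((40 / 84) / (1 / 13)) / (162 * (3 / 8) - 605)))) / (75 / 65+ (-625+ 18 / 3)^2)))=-474998458880 / 320019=-1484282.05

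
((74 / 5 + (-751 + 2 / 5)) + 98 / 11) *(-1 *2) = 79958 / 55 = 1453.78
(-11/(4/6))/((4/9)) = -297/8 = -37.12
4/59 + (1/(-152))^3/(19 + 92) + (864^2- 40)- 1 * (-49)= 17168743590323653/22998830592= 746505.07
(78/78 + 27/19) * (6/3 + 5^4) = 1518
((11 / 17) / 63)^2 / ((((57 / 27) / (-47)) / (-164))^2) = 1406.27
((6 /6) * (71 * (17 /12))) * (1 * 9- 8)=1207 /12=100.58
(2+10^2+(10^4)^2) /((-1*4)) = -50000051 /2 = -25000025.50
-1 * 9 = -9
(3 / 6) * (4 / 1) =2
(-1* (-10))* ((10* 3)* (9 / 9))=300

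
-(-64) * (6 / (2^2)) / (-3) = -32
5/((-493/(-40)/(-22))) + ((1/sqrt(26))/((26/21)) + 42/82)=-170047/20213 + 21 * sqrt(26)/676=-8.25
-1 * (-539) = 539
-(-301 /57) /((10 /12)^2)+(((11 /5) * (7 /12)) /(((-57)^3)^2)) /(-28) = 312956886223241 /41155736698800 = 7.60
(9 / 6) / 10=3 / 20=0.15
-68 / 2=-34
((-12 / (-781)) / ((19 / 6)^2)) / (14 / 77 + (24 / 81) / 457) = 2665224 / 317388673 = 0.01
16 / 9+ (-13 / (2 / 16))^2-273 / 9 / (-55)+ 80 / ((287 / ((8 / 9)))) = 170771239 / 15785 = 10818.58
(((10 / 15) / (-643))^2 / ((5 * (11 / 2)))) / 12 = 2 / 613971765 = 0.00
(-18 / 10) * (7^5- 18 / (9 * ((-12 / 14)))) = -151284 / 5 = -30256.80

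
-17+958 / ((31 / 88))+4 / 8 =167585 / 62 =2702.98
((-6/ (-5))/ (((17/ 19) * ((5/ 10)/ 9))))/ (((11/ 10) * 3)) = 1368/ 187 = 7.32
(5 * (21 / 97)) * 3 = 315 / 97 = 3.25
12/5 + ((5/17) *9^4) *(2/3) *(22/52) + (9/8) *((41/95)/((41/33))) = 91885341/167960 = 547.07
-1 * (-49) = 49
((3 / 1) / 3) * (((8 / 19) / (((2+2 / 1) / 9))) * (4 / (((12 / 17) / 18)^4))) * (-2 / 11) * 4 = -243547236 / 209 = -1165297.78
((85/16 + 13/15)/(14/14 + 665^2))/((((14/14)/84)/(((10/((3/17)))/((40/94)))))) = 0.16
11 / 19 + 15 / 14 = 1.65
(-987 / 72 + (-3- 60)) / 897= -0.09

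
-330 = -330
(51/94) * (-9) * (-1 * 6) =1377/47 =29.30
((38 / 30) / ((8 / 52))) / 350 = 247 / 10500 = 0.02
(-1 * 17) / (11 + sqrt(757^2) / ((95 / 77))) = -1615 / 59334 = -0.03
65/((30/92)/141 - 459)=-140530/992353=-0.14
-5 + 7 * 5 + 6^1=36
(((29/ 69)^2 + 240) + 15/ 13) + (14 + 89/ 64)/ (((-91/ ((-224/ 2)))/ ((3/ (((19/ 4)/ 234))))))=3575885362/ 1175967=3040.80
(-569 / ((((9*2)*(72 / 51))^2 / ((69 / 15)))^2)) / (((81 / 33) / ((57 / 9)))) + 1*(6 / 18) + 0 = 0.26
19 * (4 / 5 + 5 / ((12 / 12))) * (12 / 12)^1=551 / 5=110.20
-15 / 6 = -5 / 2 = -2.50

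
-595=-595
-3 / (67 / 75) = -225 / 67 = -3.36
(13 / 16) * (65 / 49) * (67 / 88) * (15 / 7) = 849225 / 482944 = 1.76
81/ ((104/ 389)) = 31509/ 104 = 302.97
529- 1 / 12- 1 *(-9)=6455 / 12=537.92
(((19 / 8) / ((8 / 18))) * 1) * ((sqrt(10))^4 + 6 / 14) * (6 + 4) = 601065 / 112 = 5366.65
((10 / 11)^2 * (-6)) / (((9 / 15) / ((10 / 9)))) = -10000 / 1089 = -9.18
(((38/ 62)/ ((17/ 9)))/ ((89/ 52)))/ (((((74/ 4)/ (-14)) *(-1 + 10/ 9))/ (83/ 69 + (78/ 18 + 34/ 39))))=-330257088/ 39914453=-8.27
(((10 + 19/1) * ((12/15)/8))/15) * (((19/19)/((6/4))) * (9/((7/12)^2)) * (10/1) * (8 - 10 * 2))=-100224/245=-409.08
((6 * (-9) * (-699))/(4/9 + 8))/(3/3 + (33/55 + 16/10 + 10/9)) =7643565/7372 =1036.84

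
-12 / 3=-4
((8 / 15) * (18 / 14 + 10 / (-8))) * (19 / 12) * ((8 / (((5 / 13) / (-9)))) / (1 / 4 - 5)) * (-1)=-208 / 175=-1.19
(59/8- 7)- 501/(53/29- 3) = 58167/136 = 427.70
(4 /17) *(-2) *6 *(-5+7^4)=-115008 /17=-6765.18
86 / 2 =43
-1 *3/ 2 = -3/ 2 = -1.50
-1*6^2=-36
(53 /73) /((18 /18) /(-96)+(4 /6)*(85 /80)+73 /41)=208608 /712115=0.29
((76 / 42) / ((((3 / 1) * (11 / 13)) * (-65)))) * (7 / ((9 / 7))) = -266 / 4455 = -0.06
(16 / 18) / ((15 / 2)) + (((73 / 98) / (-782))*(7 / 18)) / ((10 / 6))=349679 / 2955960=0.12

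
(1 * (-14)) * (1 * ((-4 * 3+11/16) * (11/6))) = 13937/48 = 290.35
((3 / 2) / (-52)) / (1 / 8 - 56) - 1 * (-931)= 1803348 / 1937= 931.00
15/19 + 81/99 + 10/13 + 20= 22.38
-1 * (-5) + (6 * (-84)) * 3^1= -1507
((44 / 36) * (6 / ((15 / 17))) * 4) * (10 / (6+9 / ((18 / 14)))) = 2992 / 117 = 25.57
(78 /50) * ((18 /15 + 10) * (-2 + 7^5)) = 7340424 /25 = 293616.96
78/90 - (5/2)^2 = -323/60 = -5.38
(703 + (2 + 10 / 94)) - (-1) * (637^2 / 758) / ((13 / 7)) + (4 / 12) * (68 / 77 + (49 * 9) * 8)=17855343731 / 8229606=2169.65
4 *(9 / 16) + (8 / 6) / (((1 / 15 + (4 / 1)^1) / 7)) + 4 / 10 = 6033 / 1220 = 4.95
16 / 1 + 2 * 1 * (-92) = -168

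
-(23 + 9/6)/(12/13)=-637/24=-26.54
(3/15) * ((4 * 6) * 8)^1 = 192/5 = 38.40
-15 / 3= -5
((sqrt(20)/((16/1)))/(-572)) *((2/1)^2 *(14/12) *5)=-35 *sqrt(5)/6864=-0.01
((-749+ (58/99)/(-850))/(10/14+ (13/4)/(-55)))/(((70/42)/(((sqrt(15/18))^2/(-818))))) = 220599428/315700965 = 0.70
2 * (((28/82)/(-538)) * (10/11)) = -140/121319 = -0.00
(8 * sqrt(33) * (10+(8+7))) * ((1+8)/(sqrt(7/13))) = 1800 * sqrt(3003)/7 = 14091.33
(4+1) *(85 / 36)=425 / 36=11.81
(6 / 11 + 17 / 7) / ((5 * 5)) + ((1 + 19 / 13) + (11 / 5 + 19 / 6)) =1193267 / 150150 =7.95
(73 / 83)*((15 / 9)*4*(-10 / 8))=-1825 / 249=-7.33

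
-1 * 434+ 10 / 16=-3467 / 8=-433.38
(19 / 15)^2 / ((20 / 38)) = 6859 / 2250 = 3.05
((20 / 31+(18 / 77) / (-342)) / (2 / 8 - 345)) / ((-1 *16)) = 29229 / 250167148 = 0.00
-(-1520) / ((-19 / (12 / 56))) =-120 / 7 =-17.14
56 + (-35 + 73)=94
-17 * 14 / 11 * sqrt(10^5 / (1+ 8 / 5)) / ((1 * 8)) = -14875 * sqrt(26) / 143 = -530.41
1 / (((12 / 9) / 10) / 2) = 15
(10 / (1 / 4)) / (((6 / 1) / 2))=13.33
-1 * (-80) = 80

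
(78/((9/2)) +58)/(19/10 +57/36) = 21.63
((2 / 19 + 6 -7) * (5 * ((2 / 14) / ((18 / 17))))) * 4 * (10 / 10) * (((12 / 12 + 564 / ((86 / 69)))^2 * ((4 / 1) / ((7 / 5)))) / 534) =-10990352128900 / 4136569857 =-2656.88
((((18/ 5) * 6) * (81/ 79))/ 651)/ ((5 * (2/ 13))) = 18954/ 428575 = 0.04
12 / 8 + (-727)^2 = 1057061 / 2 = 528530.50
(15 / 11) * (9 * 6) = 73.64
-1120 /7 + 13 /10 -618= -776.70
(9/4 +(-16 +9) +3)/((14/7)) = -7/8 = -0.88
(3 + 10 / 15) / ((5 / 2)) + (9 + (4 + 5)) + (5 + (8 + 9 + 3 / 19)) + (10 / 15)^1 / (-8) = 47357 / 1140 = 41.54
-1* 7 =-7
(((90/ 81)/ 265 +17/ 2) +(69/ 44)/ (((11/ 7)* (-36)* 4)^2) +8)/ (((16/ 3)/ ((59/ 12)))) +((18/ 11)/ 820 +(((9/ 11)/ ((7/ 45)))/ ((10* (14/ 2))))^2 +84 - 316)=-13318579258615925683/ 61438929633607680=-216.78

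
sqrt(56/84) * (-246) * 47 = -3854 * sqrt(6) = -9440.33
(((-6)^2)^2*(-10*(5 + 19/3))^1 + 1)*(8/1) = -1175032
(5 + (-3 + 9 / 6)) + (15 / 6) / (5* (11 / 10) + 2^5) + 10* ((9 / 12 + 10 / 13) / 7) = 5.74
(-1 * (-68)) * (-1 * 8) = -544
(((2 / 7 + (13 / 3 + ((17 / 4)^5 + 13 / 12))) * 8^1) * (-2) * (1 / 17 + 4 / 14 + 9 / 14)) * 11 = -77393920285 / 319872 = -241952.78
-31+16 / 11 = -325 / 11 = -29.55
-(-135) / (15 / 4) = 36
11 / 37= 0.30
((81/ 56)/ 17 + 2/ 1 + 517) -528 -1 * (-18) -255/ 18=-14513/ 2856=-5.08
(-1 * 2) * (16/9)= -32/9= -3.56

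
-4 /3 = -1.33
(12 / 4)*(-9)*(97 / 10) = -2619 / 10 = -261.90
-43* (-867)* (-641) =-23897121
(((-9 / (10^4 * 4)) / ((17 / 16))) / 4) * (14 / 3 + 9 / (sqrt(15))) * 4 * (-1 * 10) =27 * sqrt(15) / 21250 + 21 / 2125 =0.01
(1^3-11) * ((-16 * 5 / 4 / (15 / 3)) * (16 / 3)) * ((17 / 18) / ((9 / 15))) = 27200 / 81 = 335.80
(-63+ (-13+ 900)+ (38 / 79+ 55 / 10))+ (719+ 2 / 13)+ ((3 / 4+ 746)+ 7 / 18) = 84897833 / 36972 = 2296.27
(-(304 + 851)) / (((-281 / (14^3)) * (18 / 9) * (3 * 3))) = 528220 / 843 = 626.60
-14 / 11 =-1.27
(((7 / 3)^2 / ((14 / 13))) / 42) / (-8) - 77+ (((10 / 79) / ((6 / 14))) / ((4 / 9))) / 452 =-594000167 / 7712928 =-77.01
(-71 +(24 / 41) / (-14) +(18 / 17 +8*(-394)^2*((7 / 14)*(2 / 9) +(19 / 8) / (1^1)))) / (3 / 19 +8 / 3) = 2575846918607 / 2356557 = 1093055.22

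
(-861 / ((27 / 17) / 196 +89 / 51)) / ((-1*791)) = 1229508 / 1980325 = 0.62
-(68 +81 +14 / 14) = -150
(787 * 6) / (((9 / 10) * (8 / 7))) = 27545 / 6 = 4590.83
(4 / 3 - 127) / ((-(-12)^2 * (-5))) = -377 / 2160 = -0.17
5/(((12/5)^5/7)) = 109375/248832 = 0.44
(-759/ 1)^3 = -437245479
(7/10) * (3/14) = 3/20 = 0.15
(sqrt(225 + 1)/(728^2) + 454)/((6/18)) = 3 * sqrt(226)/529984 + 1362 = 1362.00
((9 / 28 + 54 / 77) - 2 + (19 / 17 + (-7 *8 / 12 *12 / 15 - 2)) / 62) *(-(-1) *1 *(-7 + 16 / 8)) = 365809 / 69564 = 5.26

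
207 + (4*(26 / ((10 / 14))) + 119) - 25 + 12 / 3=2253 / 5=450.60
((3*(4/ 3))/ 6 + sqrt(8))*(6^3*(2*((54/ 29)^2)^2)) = 2448880128/ 707281 + 7346640384*sqrt(2)/ 707281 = 18152.05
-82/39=-2.10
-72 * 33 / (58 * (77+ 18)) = -1188 / 2755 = -0.43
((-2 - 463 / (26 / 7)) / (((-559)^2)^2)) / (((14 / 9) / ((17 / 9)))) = -55981 / 35542552631404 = -0.00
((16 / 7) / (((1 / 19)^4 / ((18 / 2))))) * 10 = 187662240 / 7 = 26808891.43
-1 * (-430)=430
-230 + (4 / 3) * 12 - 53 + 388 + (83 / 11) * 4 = 1663 / 11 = 151.18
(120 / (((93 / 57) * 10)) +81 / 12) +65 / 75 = 27847 / 1860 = 14.97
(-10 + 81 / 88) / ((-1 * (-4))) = -2.27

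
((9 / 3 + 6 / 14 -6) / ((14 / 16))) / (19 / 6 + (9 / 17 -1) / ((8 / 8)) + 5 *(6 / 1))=-14688 / 163415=-0.09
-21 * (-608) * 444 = 5668992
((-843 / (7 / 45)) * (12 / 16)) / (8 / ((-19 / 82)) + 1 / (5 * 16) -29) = 43245900 / 675787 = 63.99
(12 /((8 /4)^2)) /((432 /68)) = 17 /36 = 0.47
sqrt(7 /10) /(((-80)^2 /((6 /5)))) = 3 * sqrt(70) /160000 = 0.00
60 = 60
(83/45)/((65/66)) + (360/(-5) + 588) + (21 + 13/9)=1580428/2925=540.32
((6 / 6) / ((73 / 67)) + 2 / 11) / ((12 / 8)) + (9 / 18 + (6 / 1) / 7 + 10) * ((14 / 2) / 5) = 400691 / 24090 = 16.63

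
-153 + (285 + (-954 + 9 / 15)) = -4107 / 5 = -821.40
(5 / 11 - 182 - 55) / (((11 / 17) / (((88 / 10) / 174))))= -18.49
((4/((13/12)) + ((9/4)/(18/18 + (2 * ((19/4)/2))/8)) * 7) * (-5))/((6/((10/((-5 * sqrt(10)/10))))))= 5000 * sqrt(10)/221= 71.54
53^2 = 2809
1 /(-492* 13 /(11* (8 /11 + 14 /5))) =-0.01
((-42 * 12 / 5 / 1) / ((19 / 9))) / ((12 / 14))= -5292 / 95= -55.71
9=9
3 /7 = 0.43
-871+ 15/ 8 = -6953/ 8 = -869.12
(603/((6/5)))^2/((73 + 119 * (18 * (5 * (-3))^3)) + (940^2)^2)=1010025/3122966923292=0.00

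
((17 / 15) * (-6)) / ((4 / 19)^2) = -153.42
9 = 9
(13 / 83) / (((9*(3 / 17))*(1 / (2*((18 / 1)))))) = 884 / 249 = 3.55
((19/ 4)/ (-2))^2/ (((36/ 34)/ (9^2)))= 55233/ 128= 431.51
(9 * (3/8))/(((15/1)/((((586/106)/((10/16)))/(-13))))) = -2637/17225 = -0.15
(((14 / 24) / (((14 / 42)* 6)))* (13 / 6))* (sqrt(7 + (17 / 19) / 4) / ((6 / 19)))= 5.38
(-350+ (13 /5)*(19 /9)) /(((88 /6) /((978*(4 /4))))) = -2526989 /110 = -22972.63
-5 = -5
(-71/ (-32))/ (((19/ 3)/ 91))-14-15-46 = -26217/ 608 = -43.12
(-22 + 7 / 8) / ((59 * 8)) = -169 / 3776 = -0.04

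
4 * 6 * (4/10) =48/5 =9.60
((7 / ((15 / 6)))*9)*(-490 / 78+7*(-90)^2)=18572862 / 13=1428681.69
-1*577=-577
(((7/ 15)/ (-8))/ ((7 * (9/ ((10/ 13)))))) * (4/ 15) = -1/ 5265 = -0.00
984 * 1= 984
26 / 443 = 0.06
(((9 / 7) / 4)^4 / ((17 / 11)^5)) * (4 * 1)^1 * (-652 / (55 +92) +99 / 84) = -674498498355 / 42763457585408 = -0.02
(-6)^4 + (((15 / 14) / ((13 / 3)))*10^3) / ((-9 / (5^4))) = -15874.33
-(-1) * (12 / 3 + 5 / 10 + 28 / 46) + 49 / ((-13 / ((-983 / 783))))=4607747 / 468234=9.84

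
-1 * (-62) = 62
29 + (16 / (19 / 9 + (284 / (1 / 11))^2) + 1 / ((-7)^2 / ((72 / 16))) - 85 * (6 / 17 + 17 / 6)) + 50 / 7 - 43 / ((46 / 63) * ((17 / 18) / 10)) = -858.15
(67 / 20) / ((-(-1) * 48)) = 67 / 960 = 0.07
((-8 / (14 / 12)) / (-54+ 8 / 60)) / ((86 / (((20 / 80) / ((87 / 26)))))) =195 / 1763258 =0.00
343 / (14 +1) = 343 / 15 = 22.87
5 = 5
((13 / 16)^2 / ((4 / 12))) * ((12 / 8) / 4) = 1521 / 2048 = 0.74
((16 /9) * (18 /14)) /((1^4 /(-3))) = -48 /7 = -6.86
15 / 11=1.36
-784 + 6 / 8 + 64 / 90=-140857 / 180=-782.54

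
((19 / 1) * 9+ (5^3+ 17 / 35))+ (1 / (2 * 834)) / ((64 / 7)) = 296.49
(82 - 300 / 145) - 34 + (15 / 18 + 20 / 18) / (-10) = 47749 / 1044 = 45.74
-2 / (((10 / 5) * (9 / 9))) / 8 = -1 / 8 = -0.12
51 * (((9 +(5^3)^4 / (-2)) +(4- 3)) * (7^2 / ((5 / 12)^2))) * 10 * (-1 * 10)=175710923105760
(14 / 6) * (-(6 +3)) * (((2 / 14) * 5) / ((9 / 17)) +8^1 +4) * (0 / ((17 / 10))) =0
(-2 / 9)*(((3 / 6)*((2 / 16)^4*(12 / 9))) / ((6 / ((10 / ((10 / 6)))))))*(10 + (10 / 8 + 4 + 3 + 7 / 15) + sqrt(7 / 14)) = -1123 / 1658880 - sqrt(2) / 55296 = -0.00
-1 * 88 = -88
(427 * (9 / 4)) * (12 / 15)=3843 / 5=768.60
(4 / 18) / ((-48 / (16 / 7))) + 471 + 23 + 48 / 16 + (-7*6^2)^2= 12096187 / 189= 64000.99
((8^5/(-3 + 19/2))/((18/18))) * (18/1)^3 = 382205952/13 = 29400457.85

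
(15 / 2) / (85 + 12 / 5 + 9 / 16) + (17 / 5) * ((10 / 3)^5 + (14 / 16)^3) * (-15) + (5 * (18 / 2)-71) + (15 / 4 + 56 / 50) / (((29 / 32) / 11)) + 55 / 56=-31084379935667587 / 1481080204800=-20987.64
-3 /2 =-1.50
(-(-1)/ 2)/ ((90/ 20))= 1/ 9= 0.11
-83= -83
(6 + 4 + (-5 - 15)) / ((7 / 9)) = -90 / 7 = -12.86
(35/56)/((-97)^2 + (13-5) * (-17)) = 0.00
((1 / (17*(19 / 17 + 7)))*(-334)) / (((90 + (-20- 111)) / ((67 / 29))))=11189 / 82041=0.14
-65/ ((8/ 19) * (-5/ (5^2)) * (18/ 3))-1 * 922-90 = -883.35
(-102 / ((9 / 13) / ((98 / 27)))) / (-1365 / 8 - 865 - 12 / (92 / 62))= 7970144 / 15555483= 0.51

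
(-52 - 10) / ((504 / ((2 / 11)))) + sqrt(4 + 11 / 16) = -31 / 1386 + 5*sqrt(3) / 4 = 2.14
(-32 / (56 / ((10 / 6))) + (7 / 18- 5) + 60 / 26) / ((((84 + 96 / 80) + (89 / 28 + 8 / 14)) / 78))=-106660 / 37359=-2.86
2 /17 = 0.12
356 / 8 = 89 / 2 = 44.50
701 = 701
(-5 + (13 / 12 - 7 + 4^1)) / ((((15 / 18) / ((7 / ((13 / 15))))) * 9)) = -581 / 78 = -7.45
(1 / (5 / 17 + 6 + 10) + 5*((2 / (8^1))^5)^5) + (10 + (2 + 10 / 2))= 5321002959738242409 / 311874274195406848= 17.06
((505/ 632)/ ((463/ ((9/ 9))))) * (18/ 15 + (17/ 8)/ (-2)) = 1111/ 4681856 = 0.00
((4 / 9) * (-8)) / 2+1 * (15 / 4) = 71 / 36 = 1.97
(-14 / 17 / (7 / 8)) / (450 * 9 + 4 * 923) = -8 / 65807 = -0.00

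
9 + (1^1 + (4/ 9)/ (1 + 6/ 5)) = 1010/ 99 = 10.20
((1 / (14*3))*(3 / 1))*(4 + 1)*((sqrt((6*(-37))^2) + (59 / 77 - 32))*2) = 73445 / 539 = 136.26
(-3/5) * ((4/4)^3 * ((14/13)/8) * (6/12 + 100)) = -4221/520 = -8.12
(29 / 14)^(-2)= 196 / 841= 0.23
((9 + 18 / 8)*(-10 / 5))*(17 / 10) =-153 / 4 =-38.25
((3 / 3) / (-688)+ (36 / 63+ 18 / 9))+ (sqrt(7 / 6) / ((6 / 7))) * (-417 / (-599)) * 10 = 12377 / 4816+ 4865 * sqrt(42) / 3594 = 11.34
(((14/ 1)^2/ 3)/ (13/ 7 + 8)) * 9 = 1372/ 23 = 59.65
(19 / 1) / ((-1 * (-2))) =19 / 2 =9.50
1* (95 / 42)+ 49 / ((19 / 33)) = 87.37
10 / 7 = 1.43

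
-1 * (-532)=532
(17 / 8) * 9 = 153 / 8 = 19.12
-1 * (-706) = 706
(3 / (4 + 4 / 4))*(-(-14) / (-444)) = -7 / 370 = -0.02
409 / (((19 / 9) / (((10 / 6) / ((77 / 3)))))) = 18405 / 1463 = 12.58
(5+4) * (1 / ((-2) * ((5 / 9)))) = -81 / 10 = -8.10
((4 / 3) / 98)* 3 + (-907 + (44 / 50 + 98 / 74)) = -41008014 / 45325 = -904.75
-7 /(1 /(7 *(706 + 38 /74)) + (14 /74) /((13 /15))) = -616117229 /19231432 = -32.04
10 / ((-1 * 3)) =-10 / 3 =-3.33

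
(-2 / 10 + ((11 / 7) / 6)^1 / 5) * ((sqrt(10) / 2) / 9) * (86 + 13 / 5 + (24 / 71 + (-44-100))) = 605957 * sqrt(10) / 1341900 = 1.43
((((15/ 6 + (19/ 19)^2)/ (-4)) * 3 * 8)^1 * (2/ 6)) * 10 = -70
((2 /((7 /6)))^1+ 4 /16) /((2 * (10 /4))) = 11 /28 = 0.39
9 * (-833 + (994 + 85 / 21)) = 10398 / 7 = 1485.43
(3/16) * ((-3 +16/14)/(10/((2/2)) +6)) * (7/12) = -13/1024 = -0.01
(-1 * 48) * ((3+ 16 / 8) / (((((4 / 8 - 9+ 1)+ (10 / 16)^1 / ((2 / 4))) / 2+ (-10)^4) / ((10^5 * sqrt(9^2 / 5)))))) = -9662.83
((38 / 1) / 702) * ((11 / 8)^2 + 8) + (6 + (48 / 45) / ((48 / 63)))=297101 / 37440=7.94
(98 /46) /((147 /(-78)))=-26 /23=-1.13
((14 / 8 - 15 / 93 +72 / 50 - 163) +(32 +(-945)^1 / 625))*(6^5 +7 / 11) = -171684031113 / 170500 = -1006944.46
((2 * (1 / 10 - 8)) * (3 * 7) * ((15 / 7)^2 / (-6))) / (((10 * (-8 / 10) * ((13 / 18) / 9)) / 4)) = -287955 / 182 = -1582.17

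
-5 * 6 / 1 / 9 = -10 / 3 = -3.33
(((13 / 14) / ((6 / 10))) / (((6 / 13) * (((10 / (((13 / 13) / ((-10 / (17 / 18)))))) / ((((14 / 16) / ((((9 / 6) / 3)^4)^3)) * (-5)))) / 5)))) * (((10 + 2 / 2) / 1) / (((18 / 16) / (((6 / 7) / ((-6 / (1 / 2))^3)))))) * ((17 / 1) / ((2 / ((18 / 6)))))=-5372510 / 15309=-350.94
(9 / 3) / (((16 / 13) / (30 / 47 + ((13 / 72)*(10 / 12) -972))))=-256353149 / 108288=-2367.33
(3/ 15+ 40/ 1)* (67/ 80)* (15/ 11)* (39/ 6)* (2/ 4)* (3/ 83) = 1575639/ 292160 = 5.39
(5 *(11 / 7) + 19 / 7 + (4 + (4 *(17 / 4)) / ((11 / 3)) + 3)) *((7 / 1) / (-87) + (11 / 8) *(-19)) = -5198115 / 8932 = -581.97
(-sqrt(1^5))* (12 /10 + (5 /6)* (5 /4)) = -269 /120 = -2.24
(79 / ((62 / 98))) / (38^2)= 3871 / 44764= 0.09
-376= -376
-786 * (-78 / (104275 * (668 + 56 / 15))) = 45981 / 52533745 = 0.00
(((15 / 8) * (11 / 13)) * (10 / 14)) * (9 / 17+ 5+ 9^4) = 7084275 / 952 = 7441.47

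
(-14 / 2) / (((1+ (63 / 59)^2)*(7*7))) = -3481 / 52150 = -0.07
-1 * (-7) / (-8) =-7 / 8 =-0.88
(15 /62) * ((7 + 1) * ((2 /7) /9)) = 40 /651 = 0.06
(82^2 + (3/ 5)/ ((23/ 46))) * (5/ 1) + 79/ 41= 1378745/ 41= 33627.93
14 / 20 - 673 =-6723 / 10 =-672.30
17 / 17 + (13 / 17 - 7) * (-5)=547 / 17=32.18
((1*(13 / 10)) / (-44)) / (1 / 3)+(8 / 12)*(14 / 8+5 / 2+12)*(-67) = -958217 / 1320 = -725.92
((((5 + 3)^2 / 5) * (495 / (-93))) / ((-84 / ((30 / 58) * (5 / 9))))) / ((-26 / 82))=-180400 / 245427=-0.74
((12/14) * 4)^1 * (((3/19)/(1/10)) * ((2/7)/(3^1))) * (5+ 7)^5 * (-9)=-1074954240/931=-1154623.24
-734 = -734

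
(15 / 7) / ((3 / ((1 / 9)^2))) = 5 / 567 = 0.01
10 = 10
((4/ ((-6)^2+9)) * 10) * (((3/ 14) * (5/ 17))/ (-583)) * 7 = -20/ 29733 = -0.00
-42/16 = -21/8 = -2.62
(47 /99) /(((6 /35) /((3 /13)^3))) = 1645 /48334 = 0.03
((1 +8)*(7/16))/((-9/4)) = -7/4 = -1.75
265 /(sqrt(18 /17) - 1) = 4505+795 * sqrt(34) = 9140.61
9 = 9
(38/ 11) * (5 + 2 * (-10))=-570/ 11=-51.82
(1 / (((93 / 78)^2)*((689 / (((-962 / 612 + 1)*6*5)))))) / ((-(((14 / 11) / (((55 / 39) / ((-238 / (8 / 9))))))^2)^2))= 1071794405000000 / 208610667416935587884671773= 0.00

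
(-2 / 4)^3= -0.12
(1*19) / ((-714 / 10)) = -95 / 357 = -0.27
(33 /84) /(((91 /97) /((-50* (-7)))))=146.57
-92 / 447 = -0.21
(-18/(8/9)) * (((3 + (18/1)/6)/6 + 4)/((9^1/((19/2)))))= -855/8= -106.88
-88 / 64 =-11 / 8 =-1.38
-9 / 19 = -0.47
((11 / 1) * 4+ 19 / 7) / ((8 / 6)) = 981 / 28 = 35.04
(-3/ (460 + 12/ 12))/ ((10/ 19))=-0.01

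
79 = 79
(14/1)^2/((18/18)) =196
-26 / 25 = -1.04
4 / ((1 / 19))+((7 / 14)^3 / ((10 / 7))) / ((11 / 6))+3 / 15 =76.25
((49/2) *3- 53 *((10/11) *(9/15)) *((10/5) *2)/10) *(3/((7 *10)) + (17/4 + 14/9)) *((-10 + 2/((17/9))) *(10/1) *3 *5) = -635929962/1309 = -485813.57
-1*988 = -988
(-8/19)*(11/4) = -22/19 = -1.16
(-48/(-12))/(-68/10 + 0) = -10/17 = -0.59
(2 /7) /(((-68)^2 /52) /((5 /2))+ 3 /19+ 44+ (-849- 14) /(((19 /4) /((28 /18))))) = -22230 /15786071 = -0.00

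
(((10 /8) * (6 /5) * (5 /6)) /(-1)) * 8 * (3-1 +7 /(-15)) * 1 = -46 /3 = -15.33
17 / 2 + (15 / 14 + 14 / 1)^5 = 418231773555 / 537824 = 777636.87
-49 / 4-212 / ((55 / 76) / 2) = -131591 / 220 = -598.14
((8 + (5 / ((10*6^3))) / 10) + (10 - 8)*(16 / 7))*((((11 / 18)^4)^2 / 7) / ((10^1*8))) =81492172713127 / 186616420378214400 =0.00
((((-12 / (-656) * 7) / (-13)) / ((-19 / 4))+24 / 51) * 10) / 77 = 813730 / 13256243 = 0.06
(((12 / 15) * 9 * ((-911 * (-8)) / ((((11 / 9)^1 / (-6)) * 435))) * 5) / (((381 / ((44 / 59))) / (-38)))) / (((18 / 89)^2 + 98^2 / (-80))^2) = 1201035146676756480 / 78542021990582133457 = 0.02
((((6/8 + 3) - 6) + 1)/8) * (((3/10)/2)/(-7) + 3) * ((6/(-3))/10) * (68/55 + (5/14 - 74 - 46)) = -38019141/3449600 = -11.02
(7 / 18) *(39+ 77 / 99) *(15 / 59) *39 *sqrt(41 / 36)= 81445 *sqrt(41) / 3186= 163.69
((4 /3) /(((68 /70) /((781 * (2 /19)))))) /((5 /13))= 284284 /969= 293.38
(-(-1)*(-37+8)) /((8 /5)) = -145 /8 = -18.12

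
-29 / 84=-0.35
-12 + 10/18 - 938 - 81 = -9274/9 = -1030.44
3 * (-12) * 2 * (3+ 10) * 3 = -2808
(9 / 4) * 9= 81 / 4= 20.25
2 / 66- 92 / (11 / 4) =-1103 / 33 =-33.42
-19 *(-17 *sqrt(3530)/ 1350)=323 *sqrt(3530)/ 1350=14.22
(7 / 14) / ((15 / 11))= 11 / 30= 0.37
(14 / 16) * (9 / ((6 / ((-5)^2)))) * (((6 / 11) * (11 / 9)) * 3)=525 / 8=65.62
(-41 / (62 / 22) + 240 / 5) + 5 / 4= 4303 / 124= 34.70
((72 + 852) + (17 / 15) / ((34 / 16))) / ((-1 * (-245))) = 13868 / 3675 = 3.77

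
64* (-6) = -384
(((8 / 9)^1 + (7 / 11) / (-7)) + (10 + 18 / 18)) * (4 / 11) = 4672 / 1089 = 4.29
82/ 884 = 41/ 442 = 0.09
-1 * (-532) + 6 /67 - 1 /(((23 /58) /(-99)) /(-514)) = -196923046 /1541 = -127789.13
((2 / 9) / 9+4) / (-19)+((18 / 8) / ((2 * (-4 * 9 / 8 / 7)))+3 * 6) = 98731 / 6156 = 16.04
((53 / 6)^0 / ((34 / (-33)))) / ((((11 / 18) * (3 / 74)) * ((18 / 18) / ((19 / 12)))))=-2109 / 34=-62.03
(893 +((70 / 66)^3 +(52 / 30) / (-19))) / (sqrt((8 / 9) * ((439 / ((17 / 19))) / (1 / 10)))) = 1526238533 * sqrt(708985) / 94920997050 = 13.54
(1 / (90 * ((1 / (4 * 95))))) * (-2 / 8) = -19 / 18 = -1.06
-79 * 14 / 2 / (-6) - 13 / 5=2687 / 30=89.57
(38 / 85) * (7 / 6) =133 / 255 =0.52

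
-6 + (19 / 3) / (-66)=-1207 / 198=-6.10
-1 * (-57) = 57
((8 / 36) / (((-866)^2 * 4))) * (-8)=-1 / 1687401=-0.00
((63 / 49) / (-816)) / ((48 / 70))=-5 / 2176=-0.00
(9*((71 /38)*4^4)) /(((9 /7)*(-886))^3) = -389648 /133798054473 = -0.00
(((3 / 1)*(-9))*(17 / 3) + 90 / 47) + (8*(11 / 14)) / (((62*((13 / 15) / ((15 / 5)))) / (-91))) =-266661 / 1457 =-183.02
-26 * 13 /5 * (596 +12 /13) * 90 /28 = -907920 /7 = -129702.86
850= 850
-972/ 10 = -486/ 5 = -97.20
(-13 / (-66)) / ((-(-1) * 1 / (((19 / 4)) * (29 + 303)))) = 20501 / 66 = 310.62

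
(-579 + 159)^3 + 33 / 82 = -74087999.60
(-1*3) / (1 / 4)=-12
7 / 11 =0.64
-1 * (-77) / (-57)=-77 / 57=-1.35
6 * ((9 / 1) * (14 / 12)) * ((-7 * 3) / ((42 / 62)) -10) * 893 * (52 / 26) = -4613238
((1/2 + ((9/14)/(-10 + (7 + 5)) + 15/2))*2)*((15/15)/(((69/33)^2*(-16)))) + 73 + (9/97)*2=838468383/11494112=72.95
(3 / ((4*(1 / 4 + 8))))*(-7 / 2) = -7 / 22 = -0.32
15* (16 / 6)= 40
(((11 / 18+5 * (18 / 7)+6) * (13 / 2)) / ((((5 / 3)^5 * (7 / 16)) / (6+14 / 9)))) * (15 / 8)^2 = 14637051 / 24500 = 597.43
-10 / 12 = -5 / 6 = -0.83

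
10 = 10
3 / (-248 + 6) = -3 / 242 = -0.01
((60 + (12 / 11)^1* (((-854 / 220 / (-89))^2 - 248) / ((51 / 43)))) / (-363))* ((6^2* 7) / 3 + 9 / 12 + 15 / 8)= 15817849776813 / 394302627400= 40.12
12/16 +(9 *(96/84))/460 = 2487/3220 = 0.77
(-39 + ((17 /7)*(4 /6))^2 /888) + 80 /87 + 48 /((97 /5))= -9805083997 /275398326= -35.60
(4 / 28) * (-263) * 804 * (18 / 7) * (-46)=175082256 / 49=3573107.27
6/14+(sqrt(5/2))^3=3/7+5 * sqrt(10)/4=4.38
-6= -6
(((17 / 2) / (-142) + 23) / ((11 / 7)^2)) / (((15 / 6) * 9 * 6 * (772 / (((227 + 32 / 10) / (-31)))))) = -73487897 / 111023898480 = -0.00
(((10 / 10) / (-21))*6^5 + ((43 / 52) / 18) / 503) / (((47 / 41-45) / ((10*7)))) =250168477175 / 423256392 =591.06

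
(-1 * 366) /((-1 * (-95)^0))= 366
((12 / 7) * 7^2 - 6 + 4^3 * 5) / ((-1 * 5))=-398 / 5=-79.60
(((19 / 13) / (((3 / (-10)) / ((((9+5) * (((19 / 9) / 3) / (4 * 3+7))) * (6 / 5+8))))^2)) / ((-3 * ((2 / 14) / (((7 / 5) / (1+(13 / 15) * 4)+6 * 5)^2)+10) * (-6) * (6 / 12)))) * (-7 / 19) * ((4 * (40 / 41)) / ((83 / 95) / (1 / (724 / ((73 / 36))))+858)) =-0.01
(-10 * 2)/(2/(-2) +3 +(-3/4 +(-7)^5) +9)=80/67187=0.00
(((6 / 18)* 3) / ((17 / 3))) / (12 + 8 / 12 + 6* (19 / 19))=0.01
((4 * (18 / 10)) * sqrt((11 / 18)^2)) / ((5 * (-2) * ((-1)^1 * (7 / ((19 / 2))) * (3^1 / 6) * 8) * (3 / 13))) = 2717 / 4200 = 0.65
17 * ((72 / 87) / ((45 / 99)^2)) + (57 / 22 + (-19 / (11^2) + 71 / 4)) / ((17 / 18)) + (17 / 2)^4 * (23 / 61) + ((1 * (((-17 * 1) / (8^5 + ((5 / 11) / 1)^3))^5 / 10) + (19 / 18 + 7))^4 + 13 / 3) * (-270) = -46734884653136040195085660938388944382686169751376940430442181229356394597388535965827871241401672056497032004113142648160789080809563484740051 / 41137190825474985990650005791043670451645547598048573902821386454977705280338741045776195775082097164768456810068615966913133950296358000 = -1136073.80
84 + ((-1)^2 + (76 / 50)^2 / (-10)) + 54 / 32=4322823 / 50000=86.46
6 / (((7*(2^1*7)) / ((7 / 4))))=3 / 28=0.11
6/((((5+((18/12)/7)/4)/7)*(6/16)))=6272/283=22.16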